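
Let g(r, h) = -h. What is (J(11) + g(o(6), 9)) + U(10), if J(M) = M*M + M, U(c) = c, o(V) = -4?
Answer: 133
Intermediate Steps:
J(M) = M + M² (J(M) = M² + M = M + M²)
(J(11) + g(o(6), 9)) + U(10) = (11*(1 + 11) - 1*9) + 10 = (11*12 - 9) + 10 = (132 - 9) + 10 = 123 + 10 = 133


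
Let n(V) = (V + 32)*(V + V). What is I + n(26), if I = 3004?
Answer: 6020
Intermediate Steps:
n(V) = 2*V*(32 + V) (n(V) = (32 + V)*(2*V) = 2*V*(32 + V))
I + n(26) = 3004 + 2*26*(32 + 26) = 3004 + 2*26*58 = 3004 + 3016 = 6020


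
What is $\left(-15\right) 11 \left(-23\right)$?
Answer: $3795$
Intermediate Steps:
$\left(-15\right) 11 \left(-23\right) = \left(-165\right) \left(-23\right) = 3795$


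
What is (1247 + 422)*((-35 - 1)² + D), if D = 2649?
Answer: 6584205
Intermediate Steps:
(1247 + 422)*((-35 - 1)² + D) = (1247 + 422)*((-35 - 1)² + 2649) = 1669*((-36)² + 2649) = 1669*(1296 + 2649) = 1669*3945 = 6584205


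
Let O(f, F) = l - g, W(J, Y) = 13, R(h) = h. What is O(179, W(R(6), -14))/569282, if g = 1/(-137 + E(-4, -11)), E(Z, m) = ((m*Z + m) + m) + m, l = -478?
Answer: -60227/71729532 ≈ -0.00083964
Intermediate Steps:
E(Z, m) = 3*m + Z*m (E(Z, m) = ((Z*m + m) + m) + m = ((m + Z*m) + m) + m = (2*m + Z*m) + m = 3*m + Z*m)
g = -1/126 (g = 1/(-137 - 11*(3 - 4)) = 1/(-137 - 11*(-1)) = 1/(-137 + 11) = 1/(-126) = -1/126 ≈ -0.0079365)
O(f, F) = -60227/126 (O(f, F) = -478 - 1*(-1/126) = -478 + 1/126 = -60227/126)
O(179, W(R(6), -14))/569282 = -60227/126/569282 = -60227/126*1/569282 = -60227/71729532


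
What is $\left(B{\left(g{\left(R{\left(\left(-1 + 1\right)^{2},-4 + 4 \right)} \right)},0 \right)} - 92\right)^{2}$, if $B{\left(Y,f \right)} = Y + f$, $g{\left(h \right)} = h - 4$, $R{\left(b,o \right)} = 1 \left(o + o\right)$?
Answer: $9216$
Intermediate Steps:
$R{\left(b,o \right)} = 2 o$ ($R{\left(b,o \right)} = 1 \cdot 2 o = 2 o$)
$g{\left(h \right)} = -4 + h$
$\left(B{\left(g{\left(R{\left(\left(-1 + 1\right)^{2},-4 + 4 \right)} \right)},0 \right)} - 92\right)^{2} = \left(\left(\left(-4 + 2 \left(-4 + 4\right)\right) + 0\right) - 92\right)^{2} = \left(\left(\left(-4 + 2 \cdot 0\right) + 0\right) - 92\right)^{2} = \left(\left(\left(-4 + 0\right) + 0\right) - 92\right)^{2} = \left(\left(-4 + 0\right) - 92\right)^{2} = \left(-4 - 92\right)^{2} = \left(-96\right)^{2} = 9216$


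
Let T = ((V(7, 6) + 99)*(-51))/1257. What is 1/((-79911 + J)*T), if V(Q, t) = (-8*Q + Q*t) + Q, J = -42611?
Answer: 419/191624408 ≈ 2.1866e-6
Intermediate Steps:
V(Q, t) = -7*Q + Q*t
T = -1564/419 (T = ((7*(-7 + 6) + 99)*(-51))/1257 = ((7*(-1) + 99)*(-51))*(1/1257) = ((-7 + 99)*(-51))*(1/1257) = (92*(-51))*(1/1257) = -4692*1/1257 = -1564/419 ≈ -3.7327)
1/((-79911 + J)*T) = 1/((-79911 - 42611)*(-1564/419)) = -419/1564/(-122522) = -1/122522*(-419/1564) = 419/191624408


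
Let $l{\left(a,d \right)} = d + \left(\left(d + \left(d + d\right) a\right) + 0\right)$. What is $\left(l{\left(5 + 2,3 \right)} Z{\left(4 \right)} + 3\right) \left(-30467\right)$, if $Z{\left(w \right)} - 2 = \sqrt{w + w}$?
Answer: $-3016233 - 2924832 \sqrt{2} \approx -7.1526 \cdot 10^{6}$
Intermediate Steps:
$Z{\left(w \right)} = 2 + \sqrt{2} \sqrt{w}$ ($Z{\left(w \right)} = 2 + \sqrt{w + w} = 2 + \sqrt{2 w} = 2 + \sqrt{2} \sqrt{w}$)
$l{\left(a,d \right)} = 2 d + 2 a d$ ($l{\left(a,d \right)} = d + \left(\left(d + 2 d a\right) + 0\right) = d + \left(\left(d + 2 a d\right) + 0\right) = d + \left(d + 2 a d\right) = 2 d + 2 a d$)
$\left(l{\left(5 + 2,3 \right)} Z{\left(4 \right)} + 3\right) \left(-30467\right) = \left(2 \cdot 3 \left(1 + \left(5 + 2\right)\right) \left(2 + \sqrt{2} \sqrt{4}\right) + 3\right) \left(-30467\right) = \left(2 \cdot 3 \left(1 + 7\right) \left(2 + \sqrt{2} \cdot 2\right) + 3\right) \left(-30467\right) = \left(2 \cdot 3 \cdot 8 \left(2 + 2 \sqrt{2}\right) + 3\right) \left(-30467\right) = \left(48 \left(2 + 2 \sqrt{2}\right) + 3\right) \left(-30467\right) = \left(\left(96 + 96 \sqrt{2}\right) + 3\right) \left(-30467\right) = \left(99 + 96 \sqrt{2}\right) \left(-30467\right) = -3016233 - 2924832 \sqrt{2}$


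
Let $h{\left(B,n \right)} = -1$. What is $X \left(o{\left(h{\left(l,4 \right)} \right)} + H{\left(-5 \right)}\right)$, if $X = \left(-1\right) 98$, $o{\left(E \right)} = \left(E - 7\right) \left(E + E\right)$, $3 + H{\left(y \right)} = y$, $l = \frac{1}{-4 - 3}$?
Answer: $-784$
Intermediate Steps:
$l = - \frac{1}{7}$ ($l = \frac{1}{-7} = - \frac{1}{7} \approx -0.14286$)
$H{\left(y \right)} = -3 + y$
$o{\left(E \right)} = 2 E \left(-7 + E\right)$ ($o{\left(E \right)} = \left(-7 + E\right) 2 E = 2 E \left(-7 + E\right)$)
$X = -98$
$X \left(o{\left(h{\left(l,4 \right)} \right)} + H{\left(-5 \right)}\right) = - 98 \left(2 \left(-1\right) \left(-7 - 1\right) - 8\right) = - 98 \left(2 \left(-1\right) \left(-8\right) - 8\right) = - 98 \left(16 - 8\right) = \left(-98\right) 8 = -784$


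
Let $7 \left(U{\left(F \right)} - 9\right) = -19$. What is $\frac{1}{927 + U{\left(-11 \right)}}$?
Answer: $\frac{7}{6533} \approx 0.0010715$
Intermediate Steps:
$U{\left(F \right)} = \frac{44}{7}$ ($U{\left(F \right)} = 9 + \frac{1}{7} \left(-19\right) = 9 - \frac{19}{7} = \frac{44}{7}$)
$\frac{1}{927 + U{\left(-11 \right)}} = \frac{1}{927 + \frac{44}{7}} = \frac{1}{\frac{6533}{7}} = \frac{7}{6533}$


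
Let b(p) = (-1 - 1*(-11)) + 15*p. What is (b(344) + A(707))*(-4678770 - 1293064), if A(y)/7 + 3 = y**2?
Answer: -20925855744728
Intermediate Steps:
A(y) = -21 + 7*y**2
b(p) = 10 + 15*p (b(p) = (-1 + 11) + 15*p = 10 + 15*p)
(b(344) + A(707))*(-4678770 - 1293064) = ((10 + 15*344) + (-21 + 7*707**2))*(-4678770 - 1293064) = ((10 + 5160) + (-21 + 7*499849))*(-5971834) = (5170 + (-21 + 3498943))*(-5971834) = (5170 + 3498922)*(-5971834) = 3504092*(-5971834) = -20925855744728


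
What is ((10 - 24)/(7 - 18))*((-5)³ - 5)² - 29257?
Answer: -85227/11 ≈ -7747.9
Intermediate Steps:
((10 - 24)/(7 - 18))*((-5)³ - 5)² - 29257 = (-14/(-11))*(-125 - 5)² - 29257 = -14*(-1/11)*(-130)² - 29257 = (14/11)*16900 - 29257 = 236600/11 - 29257 = -85227/11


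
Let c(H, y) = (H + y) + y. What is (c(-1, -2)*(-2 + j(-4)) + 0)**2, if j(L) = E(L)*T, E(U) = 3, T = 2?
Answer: 400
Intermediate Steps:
c(H, y) = H + 2*y
j(L) = 6 (j(L) = 3*2 = 6)
(c(-1, -2)*(-2 + j(-4)) + 0)**2 = ((-1 + 2*(-2))*(-2 + 6) + 0)**2 = ((-1 - 4)*4 + 0)**2 = (-5*4 + 0)**2 = (-20 + 0)**2 = (-20)**2 = 400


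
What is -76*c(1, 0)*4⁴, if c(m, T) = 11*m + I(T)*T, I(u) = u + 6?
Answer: -214016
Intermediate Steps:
I(u) = 6 + u
c(m, T) = 11*m + T*(6 + T) (c(m, T) = 11*m + (6 + T)*T = 11*m + T*(6 + T))
-76*c(1, 0)*4⁴ = -76*(11*1 + 0*(6 + 0))*4⁴ = -76*(11 + 0*6)*256 = -76*(11 + 0)*256 = -76*11*256 = -836*256 = -214016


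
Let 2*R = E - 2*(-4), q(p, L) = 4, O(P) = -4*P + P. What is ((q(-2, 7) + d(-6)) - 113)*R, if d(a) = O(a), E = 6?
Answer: -637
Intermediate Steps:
O(P) = -3*P
d(a) = -3*a
R = 7 (R = (6 - 2*(-4))/2 = (6 + 8)/2 = (½)*14 = 7)
((q(-2, 7) + d(-6)) - 113)*R = ((4 - 3*(-6)) - 113)*7 = ((4 + 18) - 113)*7 = (22 - 113)*7 = -91*7 = -637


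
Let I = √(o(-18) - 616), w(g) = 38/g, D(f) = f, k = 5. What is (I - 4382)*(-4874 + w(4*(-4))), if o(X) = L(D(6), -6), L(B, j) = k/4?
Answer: 85473101/4 - 39011*I*√2459/16 ≈ 2.1368e+7 - 1.2091e+5*I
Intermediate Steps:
L(B, j) = 5/4
o(X) = 5/4
I = I*√2459/2 (I = √(5/4 - 616) = √(-2459/4) = I*√2459/2 ≈ 24.794*I)
(I - 4382)*(-4874 + w(4*(-4))) = (I*√2459/2 - 4382)*(-4874 + 38/((4*(-4)))) = (-4382 + I*√2459/2)*(-4874 + 38/(-16)) = (-4382 + I*√2459/2)*(-4874 + 38*(-1/16)) = (-4382 + I*√2459/2)*(-4874 - 19/8) = (-4382 + I*√2459/2)*(-39011/8) = 85473101/4 - 39011*I*√2459/16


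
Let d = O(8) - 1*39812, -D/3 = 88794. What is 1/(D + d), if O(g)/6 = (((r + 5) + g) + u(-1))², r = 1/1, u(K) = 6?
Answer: -1/303794 ≈ -3.2917e-6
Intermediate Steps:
D = -266382 (D = -3*88794 = -266382)
r = 1
O(g) = 6*(12 + g)² (O(g) = 6*(((1 + 5) + g) + 6)² = 6*((6 + g) + 6)² = 6*(12 + g)²)
d = -37412 (d = 6*(12 + 8)² - 1*39812 = 6*20² - 39812 = 6*400 - 39812 = 2400 - 39812 = -37412)
1/(D + d) = 1/(-266382 - 37412) = 1/(-303794) = -1/303794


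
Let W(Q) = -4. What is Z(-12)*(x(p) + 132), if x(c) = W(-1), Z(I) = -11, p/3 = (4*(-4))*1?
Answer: -1408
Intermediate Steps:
p = -48 (p = 3*((4*(-4))*1) = 3*(-16*1) = 3*(-16) = -48)
x(c) = -4
Z(-12)*(x(p) + 132) = -11*(-4 + 132) = -11*128 = -1408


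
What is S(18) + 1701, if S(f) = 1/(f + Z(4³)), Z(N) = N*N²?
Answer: 445937563/262162 ≈ 1701.0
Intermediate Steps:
Z(N) = N³
S(f) = 1/(262144 + f) (S(f) = 1/(f + (4³)³) = 1/(f + 64³) = 1/(f + 262144) = 1/(262144 + f))
S(18) + 1701 = 1/(262144 + 18) + 1701 = 1/262162 + 1701 = 445937563/262162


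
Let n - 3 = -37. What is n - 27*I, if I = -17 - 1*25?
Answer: 1100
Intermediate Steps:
n = -34 (n = 3 - 37 = -34)
I = -42 (I = -17 - 25 = -42)
n - 27*I = -34 - 27*(-42) = -34 + 1134 = 1100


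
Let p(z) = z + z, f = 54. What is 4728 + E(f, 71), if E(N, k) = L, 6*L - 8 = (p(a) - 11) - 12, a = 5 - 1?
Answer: 28361/6 ≈ 4726.8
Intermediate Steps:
a = 4
p(z) = 2*z
L = -7/6 (L = 4/3 + ((2*4 - 11) - 12)/6 = 4/3 + ((8 - 11) - 12)/6 = 4/3 + (-3 - 12)/6 = 4/3 + (⅙)*(-15) = 4/3 - 5/2 = -7/6 ≈ -1.1667)
E(N, k) = -7/6
4728 + E(f, 71) = 4728 - 7/6 = 28361/6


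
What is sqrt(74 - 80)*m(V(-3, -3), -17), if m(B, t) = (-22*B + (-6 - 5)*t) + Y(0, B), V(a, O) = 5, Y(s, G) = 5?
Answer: 82*I*sqrt(6) ≈ 200.86*I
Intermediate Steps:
m(B, t) = 5 - 22*B - 11*t (m(B, t) = (-22*B + (-6 - 5)*t) + 5 = (-22*B - 11*t) + 5 = 5 - 22*B - 11*t)
sqrt(74 - 80)*m(V(-3, -3), -17) = sqrt(74 - 80)*(5 - 22*5 - 11*(-17)) = sqrt(-6)*(5 - 110 + 187) = (I*sqrt(6))*82 = 82*I*sqrt(6)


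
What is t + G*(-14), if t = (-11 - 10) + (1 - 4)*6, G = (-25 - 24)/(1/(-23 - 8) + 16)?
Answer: 1961/495 ≈ 3.9616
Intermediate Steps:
G = -1519/495 (G = -49/(1/(-31) + 16) = -49/(-1/31 + 16) = -49/495/31 = -49*31/495 = -1519/495 ≈ -3.0687)
t = -39 (t = -21 - 3*6 = -21 - 18 = -39)
t + G*(-14) = -39 - 1519/495*(-14) = -39 + 21266/495 = 1961/495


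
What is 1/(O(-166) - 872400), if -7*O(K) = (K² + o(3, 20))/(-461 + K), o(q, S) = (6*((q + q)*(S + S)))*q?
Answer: -4389/3828931724 ≈ -1.1463e-6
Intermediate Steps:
o(q, S) = 24*S*q² (o(q, S) = (6*((2*q)*(2*S)))*q = (6*(4*S*q))*q = (24*S*q)*q = 24*S*q²)
O(K) = -(4320 + K²)/(7*(-461 + K)) (O(K) = -(K² + 24*20*3²)/(7*(-461 + K)) = -(K² + 24*20*9)/(7*(-461 + K)) = -(K² + 4320)/(7*(-461 + K)) = -(4320 + K²)/(7*(-461 + K)))
1/(O(-166) - 872400) = 1/((-4320 - 1*(-166)²)/(7*(-461 - 166)) - 872400) = 1/((⅐)*(-4320 - 1*27556)/(-627) - 872400) = 1/((⅐)*(-1/627)*(-4320 - 27556) - 872400) = 1/((⅐)*(-1/627)*(-31876) - 872400) = 1/(31876/4389 - 872400) = 1/(-3828931724/4389) = -4389/3828931724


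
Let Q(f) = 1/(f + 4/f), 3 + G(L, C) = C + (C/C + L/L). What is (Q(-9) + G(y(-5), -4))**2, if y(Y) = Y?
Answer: 188356/7225 ≈ 26.070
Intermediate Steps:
G(L, C) = -1 + C (G(L, C) = -3 + (C + (C/C + L/L)) = -3 + (C + (1 + 1)) = -3 + (C + 2) = -3 + (2 + C) = -1 + C)
(Q(-9) + G(y(-5), -4))**2 = (-9/(4 + (-9)**2) + (-1 - 4))**2 = (-9/(4 + 81) - 5)**2 = (-9/85 - 5)**2 = (-434/85)**2 = 188356/7225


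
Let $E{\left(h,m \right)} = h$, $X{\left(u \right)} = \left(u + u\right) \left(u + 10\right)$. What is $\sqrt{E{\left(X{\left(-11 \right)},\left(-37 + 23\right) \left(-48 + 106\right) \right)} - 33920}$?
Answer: $i \sqrt{33898} \approx 184.11 i$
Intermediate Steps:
$X{\left(u \right)} = 2 u \left(10 + u\right)$
$\sqrt{E{\left(X{\left(-11 \right)},\left(-37 + 23\right) \left(-48 + 106\right) \right)} - 33920} = \sqrt{2 \left(-11\right) \left(10 - 11\right) - 33920} = \sqrt{2 \left(-11\right) \left(-1\right) - 33920} = \sqrt{22 - 33920} = \sqrt{-33898} = i \sqrt{33898}$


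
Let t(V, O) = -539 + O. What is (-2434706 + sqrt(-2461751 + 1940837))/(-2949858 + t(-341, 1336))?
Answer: 2434706/2949061 - I*sqrt(520914)/2949061 ≈ 0.82559 - 0.00024474*I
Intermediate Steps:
(-2434706 + sqrt(-2461751 + 1940837))/(-2949858 + t(-341, 1336)) = (-2434706 + sqrt(-2461751 + 1940837))/(-2949858 + (-539 + 1336)) = (-2434706 + sqrt(-520914))/(-2949858 + 797) = (-2434706 + I*sqrt(520914))/(-2949061) = (-2434706 + I*sqrt(520914))*(-1/2949061) = 2434706/2949061 - I*sqrt(520914)/2949061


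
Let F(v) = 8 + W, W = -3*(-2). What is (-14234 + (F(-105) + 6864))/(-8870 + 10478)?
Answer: -613/134 ≈ -4.5746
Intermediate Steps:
W = 6
F(v) = 14 (F(v) = 8 + 6 = 14)
(-14234 + (F(-105) + 6864))/(-8870 + 10478) = (-14234 + (14 + 6864))/(-8870 + 10478) = (-14234 + 6878)/1608 = -7356*1/1608 = -613/134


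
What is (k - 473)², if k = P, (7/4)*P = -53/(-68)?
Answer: 3162262756/14161 ≈ 2.2331e+5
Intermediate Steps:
P = 53/119 (P = 4*(-53/(-68))/7 = 4*(-53*(-1/68))/7 = (4/7)*(53/68) = 53/119 ≈ 0.44538)
k = 53/119 ≈ 0.44538
(k - 473)² = (53/119 - 473)² = (-56234/119)² = 3162262756/14161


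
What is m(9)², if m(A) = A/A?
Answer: 1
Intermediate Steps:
m(A) = 1
m(9)² = 1² = 1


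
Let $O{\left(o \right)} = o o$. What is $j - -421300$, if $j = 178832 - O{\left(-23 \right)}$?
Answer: $599603$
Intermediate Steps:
$O{\left(o \right)} = o^{2}$
$j = 178303$ ($j = 178832 - \left(-23\right)^{2} = 178832 - 529 = 178303$)
$j - -421300 = 178303 - -421300 = 178303 + 421300 = 599603$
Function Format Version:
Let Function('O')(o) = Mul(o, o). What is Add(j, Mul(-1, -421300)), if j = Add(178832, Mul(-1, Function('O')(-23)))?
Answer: 599603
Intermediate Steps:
Function('O')(o) = Pow(o, 2)
j = 178303 (j = Add(178832, Mul(-1, Pow(-23, 2))) = Add(178832, Mul(-1, 529)) = Add(178832, -529) = 178303)
Add(j, Mul(-1, -421300)) = Add(178303, Mul(-1, -421300)) = Add(178303, 421300) = 599603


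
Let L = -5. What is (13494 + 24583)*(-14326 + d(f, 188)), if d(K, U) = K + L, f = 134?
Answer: -540579169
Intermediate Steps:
d(K, U) = -5 + K (d(K, U) = K - 5 = -5 + K)
(13494 + 24583)*(-14326 + d(f, 188)) = (13494 + 24583)*(-14326 + (-5 + 134)) = 38077*(-14326 + 129) = 38077*(-14197) = -540579169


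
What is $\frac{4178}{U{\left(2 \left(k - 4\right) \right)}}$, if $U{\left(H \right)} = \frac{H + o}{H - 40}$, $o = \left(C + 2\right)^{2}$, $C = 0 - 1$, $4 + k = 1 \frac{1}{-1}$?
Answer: $\frac{242324}{17} \approx 14254.0$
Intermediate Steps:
$k = -5$ ($k = -4 + 1 \frac{1}{-1} = -4 + 1 \left(-1\right) = -4 - 1 = -5$)
$C = -1$
$o = 1$ ($o = \left(-1 + 2\right)^{2} = 1^{2} = 1$)
$U{\left(H \right)} = \frac{1 + H}{-40 + H}$ ($U{\left(H \right)} = \frac{H + 1}{H - 40} = \frac{1 + H}{-40 + H}$)
$\frac{4178}{U{\left(2 \left(k - 4\right) \right)}} = \frac{4178}{\frac{1}{-40 + 2 \left(-5 - 4\right)} \left(1 + 2 \left(-5 - 4\right)\right)} = \frac{4178}{\frac{1}{-40 + 2 \left(-9\right)} \left(1 + 2 \left(-9\right)\right)} = \frac{4178}{\frac{1}{-40 - 18} \left(1 - 18\right)} = \frac{4178}{\frac{1}{-58} \left(-17\right)} = \frac{4178}{\left(- \frac{1}{58}\right) \left(-17\right)} = \frac{4178}{\frac{17}{58}} = 4178 \cdot \frac{58}{17} = \frac{242324}{17}$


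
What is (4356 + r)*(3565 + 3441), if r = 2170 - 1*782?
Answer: 40242464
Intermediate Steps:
r = 1388 (r = 2170 - 782 = 1388)
(4356 + r)*(3565 + 3441) = (4356 + 1388)*(3565 + 3441) = 5744*7006 = 40242464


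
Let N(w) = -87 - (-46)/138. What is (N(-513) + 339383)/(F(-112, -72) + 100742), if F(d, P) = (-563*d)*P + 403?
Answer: -1017889/13316661 ≈ -0.076437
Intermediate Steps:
N(w) = -260/3 (N(w) = -87 - (-46)/138 = -87 - 1*(-⅓) = -87 + ⅓ = -260/3)
F(d, P) = 403 - 563*P*d (F(d, P) = -563*P*d + 403 = 403 - 563*P*d)
(N(-513) + 339383)/(F(-112, -72) + 100742) = (-260/3 + 339383)/((403 - 563*(-72)*(-112)) + 100742) = 1017889/(3*((403 - 4540032) + 100742)) = 1017889/(3*(-4539629 + 100742)) = (1017889/3)/(-4438887) = (1017889/3)*(-1/4438887) = -1017889/13316661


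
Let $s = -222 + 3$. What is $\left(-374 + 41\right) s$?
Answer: $72927$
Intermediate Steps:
$s = -219$
$\left(-374 + 41\right) s = \left(-374 + 41\right) \left(-219\right) = \left(-333\right) \left(-219\right) = 72927$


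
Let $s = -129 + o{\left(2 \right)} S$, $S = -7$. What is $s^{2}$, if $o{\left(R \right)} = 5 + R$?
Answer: $31684$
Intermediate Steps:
$s = -178$ ($s = -129 + \left(5 + 2\right) \left(-7\right) = -129 + 7 \left(-7\right) = -129 - 49 = -178$)
$s^{2} = \left(-178\right)^{2} = 31684$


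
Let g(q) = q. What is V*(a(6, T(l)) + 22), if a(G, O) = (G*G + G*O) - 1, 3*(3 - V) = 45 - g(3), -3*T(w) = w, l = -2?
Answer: -671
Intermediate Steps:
T(w) = -w/3
V = -11 (V = 3 - (45 - 1*3)/3 = 3 - (45 - 3)/3 = 3 - ⅓*42 = 3 - 14 = -11)
a(G, O) = -1 + G² + G*O (a(G, O) = (G² + G*O) - 1 = -1 + G² + G*O)
V*(a(6, T(l)) + 22) = -11*((-1 + 6² + 6*(-⅓*(-2))) + 22) = -11*((-1 + 36 + 6*(⅔)) + 22) = -11*((-1 + 36 + 4) + 22) = -11*(39 + 22) = -11*61 = -671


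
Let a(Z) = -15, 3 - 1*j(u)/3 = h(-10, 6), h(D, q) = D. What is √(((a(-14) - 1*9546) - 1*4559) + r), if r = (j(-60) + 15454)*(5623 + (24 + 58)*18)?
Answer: √109970687 ≈ 10487.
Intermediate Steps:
j(u) = 39 (j(u) = 9 - 3*(-10) = 9 + 30 = 39)
r = 109984807 (r = (39 + 15454)*(5623 + (24 + 58)*18) = 15493*(5623 + 82*18) = 15493*(5623 + 1476) = 15493*7099 = 109984807)
√(((a(-14) - 1*9546) - 1*4559) + r) = √(((-15 - 1*9546) - 1*4559) + 109984807) = √(((-15 - 9546) - 4559) + 109984807) = √((-9561 - 4559) + 109984807) = √(-14120 + 109984807) = √109970687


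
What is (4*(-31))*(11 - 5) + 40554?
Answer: 39810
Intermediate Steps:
(4*(-31))*(11 - 5) + 40554 = -124*6 + 40554 = -744 + 40554 = 39810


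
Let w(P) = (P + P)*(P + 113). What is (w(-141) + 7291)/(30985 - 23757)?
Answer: 15187/7228 ≈ 2.1011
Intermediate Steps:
w(P) = 2*P*(113 + P) (w(P) = (2*P)*(113 + P) = 2*P*(113 + P))
(w(-141) + 7291)/(30985 - 23757) = (2*(-141)*(113 - 141) + 7291)/(30985 - 23757) = (2*(-141)*(-28) + 7291)/7228 = (7896 + 7291)*(1/7228) = 15187*(1/7228) = 15187/7228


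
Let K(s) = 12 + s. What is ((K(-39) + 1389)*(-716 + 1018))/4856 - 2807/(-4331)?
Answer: 448768759/5257834 ≈ 85.352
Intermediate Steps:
((K(-39) + 1389)*(-716 + 1018))/4856 - 2807/(-4331) = (((12 - 39) + 1389)*(-716 + 1018))/4856 - 2807/(-4331) = ((-27 + 1389)*302)*(1/4856) - 2807*(-1/4331) = (1362*302)*(1/4856) + 2807/4331 = 411324*(1/4856) + 2807/4331 = 102831/1214 + 2807/4331 = 448768759/5257834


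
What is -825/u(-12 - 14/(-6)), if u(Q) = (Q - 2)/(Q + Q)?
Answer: -9570/7 ≈ -1367.1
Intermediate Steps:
u(Q) = (-2 + Q)/(2*Q) (u(Q) = (-2 + Q)/((2*Q)) = (-2 + Q)*(1/(2*Q)) = (-2 + Q)/(2*Q))
-825/u(-12 - 14/(-6)) = -825/((-2 + (-12 - 14/(-6)))/(2*(-12 - 14/(-6)))) = -825/((-2 + (-12 - 14*(-1)/6))/(2*(-12 - 14*(-1)/6))) = -825/((-2 + (-12 - 1*(-7/3)))/(2*(-12 - 1*(-7/3)))) = -825/((-2 + (-12 + 7/3))/(2*(-12 + 7/3))) = -825/((-2 - 29/3)/(2*(-29/3))) = -825/((1/2)*(-3/29)*(-35/3)) = -825/(35/58) = (58/35)*(-825) = -9570/7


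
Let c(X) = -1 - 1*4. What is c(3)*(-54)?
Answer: 270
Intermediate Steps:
c(X) = -5 (c(X) = -1 - 4 = -5)
c(3)*(-54) = -5*(-54) = 270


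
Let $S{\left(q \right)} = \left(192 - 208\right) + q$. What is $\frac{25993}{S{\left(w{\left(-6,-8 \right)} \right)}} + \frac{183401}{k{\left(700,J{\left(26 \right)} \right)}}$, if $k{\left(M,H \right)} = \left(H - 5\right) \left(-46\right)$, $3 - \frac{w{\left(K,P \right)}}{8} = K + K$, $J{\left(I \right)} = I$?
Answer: $\frac{3017767}{50232} \approx 60.077$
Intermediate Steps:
$w{\left(K,P \right)} = 24 - 16 K$ ($w{\left(K,P \right)} = 24 - 8 \left(K + K\right) = 24 - 8 \cdot 2 K = 24 - 16 K$)
$k{\left(M,H \right)} = 230 - 46 H$ ($k{\left(M,H \right)} = \left(-5 + H\right) \left(-46\right) = 230 - 46 H$)
$S{\left(q \right)} = -16 + q$
$\frac{25993}{S{\left(w{\left(-6,-8 \right)} \right)}} + \frac{183401}{k{\left(700,J{\left(26 \right)} \right)}} = \frac{25993}{-16 + \left(24 - -96\right)} + \frac{183401}{230 - 1196} = \frac{25993}{-16 + \left(24 + 96\right)} + \frac{183401}{230 - 1196} = \frac{25993}{-16 + 120} + \frac{183401}{-966} = \frac{25993}{104} + 183401 \left(- \frac{1}{966}\right) = 25993 \cdot \frac{1}{104} - \frac{183401}{966} = \frac{25993}{104} - \frac{183401}{966} = \frac{3017767}{50232}$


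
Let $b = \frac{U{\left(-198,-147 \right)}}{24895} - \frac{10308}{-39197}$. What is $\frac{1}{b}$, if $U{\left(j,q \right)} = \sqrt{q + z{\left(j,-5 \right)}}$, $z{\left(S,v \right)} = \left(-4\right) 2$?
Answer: $\frac{50081980604300580}{13170572313324199} - \frac{7649759544011 i \sqrt{155}}{13170572313324199} \approx 3.8026 - 0.0072312 i$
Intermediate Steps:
$z{\left(S,v \right)} = -8$
$U{\left(j,q \right)} = \sqrt{-8 + q}$ ($U{\left(j,q \right)} = \sqrt{q - 8} = \sqrt{-8 + q}$)
$b = \frac{10308}{39197} + \frac{i \sqrt{155}}{24895}$ ($b = \frac{\sqrt{-8 - 147}}{24895} - \frac{10308}{-39197} = \sqrt{-155} \cdot \frac{1}{24895} - - \frac{10308}{39197} = i \sqrt{155} \cdot \frac{1}{24895} + \frac{10308}{39197} = \frac{i \sqrt{155}}{24895} + \frac{10308}{39197} = \frac{10308}{39197} + \frac{i \sqrt{155}}{24895} \approx 0.26298 + 0.0005001 i$)
$\frac{1}{b} = \frac{1}{\frac{10308}{39197} + \frac{i \sqrt{155}}{24895}}$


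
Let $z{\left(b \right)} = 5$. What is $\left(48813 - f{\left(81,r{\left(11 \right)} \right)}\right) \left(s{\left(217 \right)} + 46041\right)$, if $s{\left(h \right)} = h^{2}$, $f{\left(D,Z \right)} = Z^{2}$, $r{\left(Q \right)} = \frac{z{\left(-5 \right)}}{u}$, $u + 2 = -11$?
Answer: $\frac{768264014360}{169} \approx 4.5459 \cdot 10^{9}$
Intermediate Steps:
$u = -13$ ($u = -2 - 11 = -13$)
$r{\left(Q \right)} = - \frac{5}{13}$ ($r{\left(Q \right)} = \frac{5}{-13} = 5 \left(- \frac{1}{13}\right) = - \frac{5}{13}$)
$\left(48813 - f{\left(81,r{\left(11 \right)} \right)}\right) \left(s{\left(217 \right)} + 46041\right) = \left(48813 - \left(- \frac{5}{13}\right)^{2}\right) \left(217^{2} + 46041\right) = \left(48813 - \frac{25}{169}\right) \left(47089 + 46041\right) = \left(48813 - \frac{25}{169}\right) 93130 = \frac{8249372}{169} \cdot 93130 = \frac{768264014360}{169}$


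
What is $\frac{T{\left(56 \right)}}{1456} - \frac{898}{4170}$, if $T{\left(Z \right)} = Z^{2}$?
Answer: $\frac{52543}{27105} \approx 1.9385$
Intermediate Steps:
$\frac{T{\left(56 \right)}}{1456} - \frac{898}{4170} = \frac{56^{2}}{1456} - \frac{898}{4170} = 3136 \cdot \frac{1}{1456} - \frac{449}{2085} = \frac{28}{13} - \frac{449}{2085} = \frac{52543}{27105}$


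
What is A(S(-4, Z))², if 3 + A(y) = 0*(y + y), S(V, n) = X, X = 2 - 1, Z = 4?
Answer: 9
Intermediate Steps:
X = 1
S(V, n) = 1
A(y) = -3 (A(y) = -3 + 0*(y + y) = -3 + 0*(2*y) = -3 + 0 = -3)
A(S(-4, Z))² = (-3)² = 9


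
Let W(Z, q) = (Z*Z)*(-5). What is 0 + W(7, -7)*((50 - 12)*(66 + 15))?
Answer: -754110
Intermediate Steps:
W(Z, q) = -5*Z**2 (W(Z, q) = Z**2*(-5) = -5*Z**2)
0 + W(7, -7)*((50 - 12)*(66 + 15)) = 0 + (-5*7**2)*((50 - 12)*(66 + 15)) = 0 + (-5*49)*(38*81) = 0 - 245*3078 = 0 - 754110 = -754110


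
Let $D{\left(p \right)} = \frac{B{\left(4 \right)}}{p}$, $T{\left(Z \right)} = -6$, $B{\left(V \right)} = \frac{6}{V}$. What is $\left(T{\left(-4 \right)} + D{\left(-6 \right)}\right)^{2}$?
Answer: $\frac{625}{16} \approx 39.063$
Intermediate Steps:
$D{\left(p \right)} = \frac{3}{2 p}$ ($D{\left(p \right)} = \frac{6 \cdot \frac{1}{4}}{p} = \frac{3}{2 p}$)
$\left(T{\left(-4 \right)} + D{\left(-6 \right)}\right)^{2} = \left(-6 + \frac{3}{2 \left(-6\right)}\right)^{2} = \left(-6 + \frac{3}{2} \left(- \frac{1}{6}\right)\right)^{2} = \left(-6 - \frac{1}{4}\right)^{2} = \left(- \frac{25}{4}\right)^{2} = \frac{625}{16}$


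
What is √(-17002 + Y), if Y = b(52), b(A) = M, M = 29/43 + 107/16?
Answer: I*√502769373/172 ≈ 130.36*I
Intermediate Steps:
M = 5065/688 (M = 29*(1/43) + 107*(1/16) = 29/43 + 107/16 = 5065/688 ≈ 7.3619)
b(A) = 5065/688
Y = 5065/688 ≈ 7.3619
√(-17002 + Y) = √(-17002 + 5065/688) = √(-11692311/688) = I*√502769373/172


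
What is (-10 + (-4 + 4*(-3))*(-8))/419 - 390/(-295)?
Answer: 39644/24721 ≈ 1.6037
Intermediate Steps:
(-10 + (-4 + 4*(-3))*(-8))/419 - 390/(-295) = (-10 + (-4 - 12)*(-8))*(1/419) - 390*(-1/295) = (-10 - 16*(-8))*(1/419) + 78/59 = (-10 + 128)*(1/419) + 78/59 = 118*(1/419) + 78/59 = 118/419 + 78/59 = 39644/24721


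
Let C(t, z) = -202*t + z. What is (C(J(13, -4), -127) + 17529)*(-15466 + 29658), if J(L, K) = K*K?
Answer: 201100640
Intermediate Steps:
J(L, K) = K²
C(t, z) = z - 202*t
(C(J(13, -4), -127) + 17529)*(-15466 + 29658) = ((-127 - 202*(-4)²) + 17529)*(-15466 + 29658) = ((-127 - 202*16) + 17529)*14192 = ((-127 - 3232) + 17529)*14192 = (-3359 + 17529)*14192 = 14170*14192 = 201100640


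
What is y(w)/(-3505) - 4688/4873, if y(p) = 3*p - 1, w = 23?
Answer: -16762804/17079865 ≈ -0.98144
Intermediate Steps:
y(p) = -1 + 3*p
y(w)/(-3505) - 4688/4873 = (-1 + 3*23)/(-3505) - 4688/4873 = (-1 + 69)*(-1/3505) - 4688*1/4873 = 68*(-1/3505) - 4688/4873 = -68/3505 - 4688/4873 = -16762804/17079865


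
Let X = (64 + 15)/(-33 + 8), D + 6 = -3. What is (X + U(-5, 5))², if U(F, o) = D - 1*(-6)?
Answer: 23716/625 ≈ 37.946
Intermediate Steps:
D = -9 (D = -6 - 3 = -9)
U(F, o) = -3 (U(F, o) = -9 - 1*(-6) = -9 + 6 = -3)
X = -79/25 (X = 79/(-25) = 79*(-1/25) = -79/25 ≈ -3.1600)
(X + U(-5, 5))² = (-79/25 - 3)² = (-154/25)² = 23716/625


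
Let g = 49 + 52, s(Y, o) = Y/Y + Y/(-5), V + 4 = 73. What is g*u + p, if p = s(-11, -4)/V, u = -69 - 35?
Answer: -3623864/345 ≈ -10504.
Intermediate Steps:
V = 69 (V = -4 + 73 = 69)
s(Y, o) = 1 - Y/5 (s(Y, o) = 1 + Y*(-⅕) = 1 - Y/5)
g = 101
u = -104
p = 16/345 (p = (1 - ⅕*(-11))/69 = (1 + 11/5)*(1/69) = (16/5)*(1/69) = 16/345 ≈ 0.046377)
g*u + p = 101*(-104) + 16/345 = -10504 + 16/345 = -3623864/345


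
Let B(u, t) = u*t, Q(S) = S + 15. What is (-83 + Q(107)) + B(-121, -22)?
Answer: 2701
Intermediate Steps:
Q(S) = 15 + S
B(u, t) = t*u
(-83 + Q(107)) + B(-121, -22) = (-83 + (15 + 107)) - 22*(-121) = (-83 + 122) + 2662 = 39 + 2662 = 2701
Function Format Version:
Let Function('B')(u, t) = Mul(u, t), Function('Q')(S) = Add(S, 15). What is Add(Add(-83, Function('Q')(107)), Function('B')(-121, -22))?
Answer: 2701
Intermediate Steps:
Function('Q')(S) = Add(15, S)
Function('B')(u, t) = Mul(t, u)
Add(Add(-83, Function('Q')(107)), Function('B')(-121, -22)) = Add(Add(-83, Add(15, 107)), Mul(-22, -121)) = Add(Add(-83, 122), 2662) = Add(39, 2662) = 2701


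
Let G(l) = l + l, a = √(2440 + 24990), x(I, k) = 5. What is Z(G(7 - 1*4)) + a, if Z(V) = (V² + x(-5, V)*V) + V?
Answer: 72 + √27430 ≈ 237.62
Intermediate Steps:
a = √27430 ≈ 165.62
G(l) = 2*l
Z(V) = V² + 6*V (Z(V) = (V² + 5*V) + V = V² + 6*V)
Z(G(7 - 1*4)) + a = (2*(7 - 1*4))*(6 + 2*(7 - 1*4)) + √27430 = (2*(7 - 4))*(6 + 2*(7 - 4)) + √27430 = (2*3)*(6 + 2*3) + √27430 = 6*(6 + 6) + √27430 = 6*12 + √27430 = 72 + √27430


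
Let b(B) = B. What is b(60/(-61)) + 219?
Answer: 13299/61 ≈ 218.02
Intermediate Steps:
b(60/(-61)) + 219 = 60/(-61) + 219 = 60*(-1/61) + 219 = -60/61 + 219 = 13299/61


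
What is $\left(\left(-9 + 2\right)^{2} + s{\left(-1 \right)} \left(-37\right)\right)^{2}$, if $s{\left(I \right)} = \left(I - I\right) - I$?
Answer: $144$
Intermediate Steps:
$s{\left(I \right)} = - I$ ($s{\left(I \right)} = 0 - I = - I$)
$\left(\left(-9 + 2\right)^{2} + s{\left(-1 \right)} \left(-37\right)\right)^{2} = \left(\left(-9 + 2\right)^{2} + \left(-1\right) \left(-1\right) \left(-37\right)\right)^{2} = \left(\left(-7\right)^{2} + 1 \left(-37\right)\right)^{2} = \left(49 - 37\right)^{2} = 12^{2} = 144$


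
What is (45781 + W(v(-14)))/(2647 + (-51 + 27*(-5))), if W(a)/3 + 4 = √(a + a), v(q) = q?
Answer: 45769/2461 + 6*I*√7/2461 ≈ 18.598 + 0.0064504*I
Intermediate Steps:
W(a) = -12 + 3*√2*√a (W(a) = -12 + 3*√(a + a) = -12 + 3*√(2*a) = -12 + 3*(√2*√a) = -12 + 3*√2*√a)
(45781 + W(v(-14)))/(2647 + (-51 + 27*(-5))) = (45781 + (-12 + 3*√2*√(-14)))/(2647 + (-51 + 27*(-5))) = (45781 + (-12 + 3*√2*(I*√14)))/(2647 + (-51 - 135)) = (45781 + (-12 + 6*I*√7))/(2647 - 186) = (45769 + 6*I*√7)/2461 = (45769 + 6*I*√7)*(1/2461) = 45769/2461 + 6*I*√7/2461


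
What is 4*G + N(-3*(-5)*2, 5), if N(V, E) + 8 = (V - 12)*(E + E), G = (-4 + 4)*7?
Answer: 172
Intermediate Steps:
G = 0 (G = 0*7 = 0)
N(V, E) = -8 + 2*E*(-12 + V) (N(V, E) = -8 + (V - 12)*(E + E) = -8 + (-12 + V)*(2*E) = -8 + 2*E*(-12 + V))
4*G + N(-3*(-5)*2, 5) = 4*0 + (-8 - 24*5 + 2*5*(-3*(-5)*2)) = 0 + (-8 - 120 + 2*5*(15*2)) = 0 + (-8 - 120 + 2*5*30) = 0 + (-8 - 120 + 300) = 0 + 172 = 172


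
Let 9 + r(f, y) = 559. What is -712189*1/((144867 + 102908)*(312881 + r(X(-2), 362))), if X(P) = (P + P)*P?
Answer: -712189/77660366025 ≈ -9.1706e-6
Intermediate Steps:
X(P) = 2*P**2 (X(P) = (2*P)*P = 2*P**2)
r(f, y) = 550 (r(f, y) = -9 + 559 = 550)
-712189*1/((144867 + 102908)*(312881 + r(X(-2), 362))) = -712189*1/((144867 + 102908)*(312881 + 550)) = -712189/(313431*247775) = -712189/77660366025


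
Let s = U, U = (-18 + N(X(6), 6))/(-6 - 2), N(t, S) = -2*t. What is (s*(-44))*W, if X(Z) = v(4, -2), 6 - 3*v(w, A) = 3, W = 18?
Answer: -1980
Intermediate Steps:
v(w, A) = 1 (v(w, A) = 2 - ⅓*3 = 2 - 1 = 1)
X(Z) = 1
U = 5/2 (U = (-18 - 2*1)/(-6 - 2) = (-18 - 2)/(-8) = -20*(-⅛) = 5/2 ≈ 2.5000)
s = 5/2 ≈ 2.5000
(s*(-44))*W = ((5/2)*(-44))*18 = -110*18 = -1980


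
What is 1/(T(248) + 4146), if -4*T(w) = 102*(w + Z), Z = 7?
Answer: -2/4713 ≈ -0.00042436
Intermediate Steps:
T(w) = -357/2 - 51*w/2 (T(w) = -51*(w + 7)/2 = -51*(7 + w)/2 = -(714 + 102*w)/4 = -357/2 - 51*w/2)
1/(T(248) + 4146) = 1/((-357/2 - 51/2*248) + 4146) = 1/((-357/2 - 6324) + 4146) = 1/(-13005/2 + 4146) = 1/(-4713/2) = -2/4713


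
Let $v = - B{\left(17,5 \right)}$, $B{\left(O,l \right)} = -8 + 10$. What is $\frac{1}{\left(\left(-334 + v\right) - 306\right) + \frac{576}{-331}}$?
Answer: $- \frac{331}{213078} \approx -0.0015534$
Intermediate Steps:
$B{\left(O,l \right)} = 2$
$v = -2$ ($v = \left(-1\right) 2 = -2$)
$\frac{1}{\left(\left(-334 + v\right) - 306\right) + \frac{576}{-331}} = \frac{1}{\left(\left(-334 - 2\right) - 306\right) + \frac{576}{-331}} = \frac{1}{\left(-336 - 306\right) + 576 \left(- \frac{1}{331}\right)} = \frac{1}{-642 - \frac{576}{331}} = \frac{1}{- \frac{213078}{331}} = - \frac{331}{213078}$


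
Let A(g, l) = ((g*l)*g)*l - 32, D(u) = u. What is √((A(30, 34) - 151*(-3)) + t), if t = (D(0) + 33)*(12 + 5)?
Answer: √1041382 ≈ 1020.5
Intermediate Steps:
A(g, l) = -32 + g²*l² (A(g, l) = (l*g²)*l - 32 = g²*l² - 32 = -32 + g²*l²)
t = 561 (t = (0 + 33)*(12 + 5) = 33*17 = 561)
√((A(30, 34) - 151*(-3)) + t) = √(((-32 + 30²*34²) - 151*(-3)) + 561) = √(((-32 + 900*1156) - 1*(-453)) + 561) = √(((-32 + 1040400) + 453) + 561) = √((1040368 + 453) + 561) = √(1040821 + 561) = √1041382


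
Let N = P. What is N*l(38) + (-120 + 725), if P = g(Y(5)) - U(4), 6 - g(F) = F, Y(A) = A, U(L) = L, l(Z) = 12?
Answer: 569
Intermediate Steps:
g(F) = 6 - F
P = -3 (P = (6 - 1*5) - 1*4 = (6 - 5) - 4 = 1 - 4 = -3)
N = -3
N*l(38) + (-120 + 725) = -3*12 + (-120 + 725) = -36 + 605 = 569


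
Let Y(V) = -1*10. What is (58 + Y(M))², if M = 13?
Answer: 2304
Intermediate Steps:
Y(V) = -10
(58 + Y(M))² = (58 - 10)² = 48² = 2304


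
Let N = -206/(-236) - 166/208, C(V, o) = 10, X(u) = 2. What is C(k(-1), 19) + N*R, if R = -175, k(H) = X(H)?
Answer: -18965/6136 ≈ -3.0908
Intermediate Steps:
k(H) = 2
N = 459/6136 (N = -206*(-1/236) - 166*1/208 = 103/118 - 83/104 = 459/6136 ≈ 0.074804)
C(k(-1), 19) + N*R = 10 + (459/6136)*(-175) = 10 - 80325/6136 = -18965/6136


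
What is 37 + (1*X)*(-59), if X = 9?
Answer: -494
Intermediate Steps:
37 + (1*X)*(-59) = 37 + (1*9)*(-59) = 37 + 9*(-59) = 37 - 531 = -494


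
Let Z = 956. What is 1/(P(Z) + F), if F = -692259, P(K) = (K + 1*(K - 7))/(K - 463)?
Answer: -493/341281782 ≈ -1.4446e-6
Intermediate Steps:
P(K) = (-7 + 2*K)/(-463 + K) (P(K) = (K + 1*(-7 + K))/(-463 + K) = (K + (-7 + K))/(-463 + K) = (-7 + 2*K)/(-463 + K))
1/(P(Z) + F) = 1/((-7 + 2*956)/(-463 + 956) - 692259) = 1/((-7 + 1912)/493 - 692259) = 1/((1/493)*1905 - 692259) = 1/(1905/493 - 692259) = 1/(-341281782/493) = -493/341281782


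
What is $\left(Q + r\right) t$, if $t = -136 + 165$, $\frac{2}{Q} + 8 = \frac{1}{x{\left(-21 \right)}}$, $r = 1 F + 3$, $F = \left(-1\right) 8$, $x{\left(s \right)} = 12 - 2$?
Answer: $- \frac{12035}{79} \approx -152.34$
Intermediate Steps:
$x{\left(s \right)} = 10$ ($x{\left(s \right)} = 12 - 2 = 10$)
$F = -8$
$r = -5$ ($r = 1 \left(-8\right) + 3 = -8 + 3 = -5$)
$Q = - \frac{20}{79}$ ($Q = \frac{2}{-8 + \frac{1}{10}} = \frac{2}{- \frac{79}{10}} = 2 \left(- \frac{10}{79}\right) = - \frac{20}{79} \approx -0.25316$)
$t = 29$
$\left(Q + r\right) t = \left(- \frac{20}{79} - 5\right) 29 = \left(- \frac{415}{79}\right) 29 = - \frac{12035}{79}$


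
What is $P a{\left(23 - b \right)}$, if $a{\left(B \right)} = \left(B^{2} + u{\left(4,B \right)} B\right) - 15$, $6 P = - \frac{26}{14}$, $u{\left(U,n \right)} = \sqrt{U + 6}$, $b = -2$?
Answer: $- \frac{3965}{21} - \frac{325 \sqrt{10}}{42} \approx -213.28$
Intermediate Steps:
$u{\left(U,n \right)} = \sqrt{6 + U}$
$P = - \frac{13}{42}$ ($P = \frac{\left(-26\right) \frac{1}{14}}{6} = \frac{1}{6} \left(- \frac{13}{7}\right) = - \frac{13}{42} \approx -0.30952$)
$a{\left(B \right)} = -15 + B^{2} + B \sqrt{10}$ ($a{\left(B \right)} = \left(B^{2} + \sqrt{6 + 4} B\right) - 15 = \left(B^{2} + \sqrt{10} B\right) - 15 = \left(B^{2} + B \sqrt{10}\right) - 15 = -15 + B^{2} + B \sqrt{10}$)
$P a{\left(23 - b \right)} = - \frac{13 \left(-15 + \left(23 - -2\right)^{2} + \left(23 - -2\right) \sqrt{10}\right)}{42} = - \frac{13 \left(-15 + \left(23 + 2\right)^{2} + \left(23 + 2\right) \sqrt{10}\right)}{42} = - \frac{13 \left(-15 + 25^{2} + 25 \sqrt{10}\right)}{42} = - \frac{13 \left(-15 + 625 + 25 \sqrt{10}\right)}{42} = - \frac{13 \left(610 + 25 \sqrt{10}\right)}{42} = - \frac{3965}{21} - \frac{325 \sqrt{10}}{42}$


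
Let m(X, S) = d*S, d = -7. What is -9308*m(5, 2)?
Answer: 130312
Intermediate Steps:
m(X, S) = -7*S
-9308*m(5, 2) = -(-65156)*2 = -9308*(-14) = 130312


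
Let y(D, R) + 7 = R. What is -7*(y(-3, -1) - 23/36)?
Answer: 2177/36 ≈ 60.472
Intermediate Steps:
y(D, R) = -7 + R
-7*(y(-3, -1) - 23/36) = -7*((-7 - 1) - 23/36) = -7*(-8 - 23*1/36) = -7*(-8 - 23/36) = -7*(-311/36) = 2177/36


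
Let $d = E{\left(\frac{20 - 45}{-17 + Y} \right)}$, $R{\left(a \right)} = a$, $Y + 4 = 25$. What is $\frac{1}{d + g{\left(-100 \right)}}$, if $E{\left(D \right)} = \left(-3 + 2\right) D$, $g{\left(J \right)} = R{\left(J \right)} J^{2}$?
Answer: $- \frac{4}{3999975} \approx -1.0 \cdot 10^{-6}$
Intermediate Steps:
$Y = 21$ ($Y = -4 + 25 = 21$)
$g{\left(J \right)} = J^{3}$ ($g{\left(J \right)} = J J^{2} = J^{3}$)
$E{\left(D \right)} = - D$
$d = \frac{25}{4}$ ($d = - \frac{20 - 45}{-17 + 21} = - \frac{-25}{4} = \left(-1\right) \left(- \frac{25}{4}\right) = \frac{25}{4} \approx 6.25$)
$\frac{1}{d + g{\left(-100 \right)}} = \frac{1}{\frac{25}{4} + \left(-100\right)^{3}} = \frac{1}{\frac{25}{4} - 1000000} = \frac{1}{- \frac{3999975}{4}} = - \frac{4}{3999975}$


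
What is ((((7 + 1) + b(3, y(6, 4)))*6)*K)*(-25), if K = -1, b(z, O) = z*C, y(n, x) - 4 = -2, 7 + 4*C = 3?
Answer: 750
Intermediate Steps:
C = -1 (C = -7/4 + (1/4)*3 = -7/4 + 3/4 = -1)
y(n, x) = 2 (y(n, x) = 4 - 2 = 2)
b(z, O) = -z (b(z, O) = z*(-1) = -z)
((((7 + 1) + b(3, y(6, 4)))*6)*K)*(-25) = ((((7 + 1) - 1*3)*6)*(-1))*(-25) = (((8 - 3)*6)*(-1))*(-25) = ((5*6)*(-1))*(-25) = (30*(-1))*(-25) = -30*(-25) = 750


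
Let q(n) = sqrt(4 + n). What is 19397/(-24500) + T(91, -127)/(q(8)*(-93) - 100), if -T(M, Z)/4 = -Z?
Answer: -109421637/82064500 + 23622*sqrt(3)/23447 ≈ 0.41162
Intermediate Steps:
T(M, Z) = 4*Z (T(M, Z) = -(-4)*Z = 4*Z)
19397/(-24500) + T(91, -127)/(q(8)*(-93) - 100) = 19397/(-24500) + (4*(-127))/(sqrt(4 + 8)*(-93) - 100) = 19397*(-1/24500) - 508/(sqrt(12)*(-93) - 100) = -2771/3500 - 508/((2*sqrt(3))*(-93) - 100) = -2771/3500 - 508/(-186*sqrt(3) - 100) = -2771/3500 - 508/(-100 - 186*sqrt(3))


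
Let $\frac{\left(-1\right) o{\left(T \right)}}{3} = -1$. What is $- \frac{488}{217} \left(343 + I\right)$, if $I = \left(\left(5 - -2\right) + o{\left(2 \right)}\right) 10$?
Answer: $- \frac{216184}{217} \approx -996.24$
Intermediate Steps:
$o{\left(T \right)} = 3$ ($o{\left(T \right)} = \left(-3\right) \left(-1\right) = 3$)
$I = 100$ ($I = \left(\left(5 - -2\right) + 3\right) 10 = \left(\left(5 + 2\right) + 3\right) 10 = \left(7 + 3\right) 10 = 10 \cdot 10 = 100$)
$- \frac{488}{217} \left(343 + I\right) = - \frac{488}{217} \left(343 + 100\right) = \left(-488\right) \frac{1}{217} \cdot 443 = \left(- \frac{488}{217}\right) 443 = - \frac{216184}{217}$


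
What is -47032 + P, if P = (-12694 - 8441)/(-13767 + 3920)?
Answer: -463102969/9847 ≈ -47030.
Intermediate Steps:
P = 21135/9847 (P = -21135/(-9847) = -21135*(-1/9847) = 21135/9847 ≈ 2.1463)
-47032 + P = -47032 + 21135/9847 = -463102969/9847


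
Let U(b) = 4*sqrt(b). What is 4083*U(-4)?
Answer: 32664*I ≈ 32664.0*I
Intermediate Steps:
4083*U(-4) = 4083*(4*sqrt(-4)) = 4083*(4*(2*I)) = 4083*(8*I) = 32664*I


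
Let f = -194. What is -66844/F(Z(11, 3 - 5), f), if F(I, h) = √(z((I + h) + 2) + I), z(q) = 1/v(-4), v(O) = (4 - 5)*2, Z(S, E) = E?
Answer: 66844*I*√10/5 ≈ 42276.0*I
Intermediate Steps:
v(O) = -2 (v(O) = -1*2 = -2)
z(q) = -½ (z(q) = 1/(-2) = -½)
F(I, h) = √(-½ + I)
-66844/F(Z(11, 3 - 5), f) = -66844*2/√(-2 + 4*(3 - 5)) = -66844*2/√(-2 + 4*(-2)) = -66844*2/√(-2 - 8) = -66844*(-I*√10/5) = -(-66844)*I*√10/5 = 66844*I*√10/5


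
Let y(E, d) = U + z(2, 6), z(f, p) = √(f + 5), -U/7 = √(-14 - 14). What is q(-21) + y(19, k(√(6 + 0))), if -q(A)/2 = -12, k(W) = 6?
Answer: 24 + √7*(1 - 14*I) ≈ 26.646 - 37.041*I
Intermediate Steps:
U = -14*I*√7 (U = -7*√(-14 - 14) = -14*I*√7 ≈ -37.041*I)
z(f, p) = √(5 + f)
q(A) = 24 (q(A) = -2*(-12) = 24)
y(E, d) = √7 - 14*I*√7 (y(E, d) = -14*I*√7 + √(5 + 2) = -14*I*√7 + √7 = √7 - 14*I*√7)
q(-21) + y(19, k(√(6 + 0))) = 24 + √7*(1 - 14*I)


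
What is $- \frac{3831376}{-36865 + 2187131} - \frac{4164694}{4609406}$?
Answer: $- \frac{6653891857815}{2477862250499} \approx -2.6853$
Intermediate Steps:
$- \frac{3831376}{-36865 + 2187131} - \frac{4164694}{4609406} = - \frac{3831376}{2150266} - \frac{2082347}{2304703} = \left(-3831376\right) \frac{1}{2150266} - \frac{2082347}{2304703} = - \frac{1915688}{1075133} - \frac{2082347}{2304703} = - \frac{6653891857815}{2477862250499}$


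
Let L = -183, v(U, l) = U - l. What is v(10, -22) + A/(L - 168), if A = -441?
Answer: 1297/39 ≈ 33.256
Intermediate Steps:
v(10, -22) + A/(L - 168) = (10 - 1*(-22)) - 441/(-183 - 168) = (10 + 22) - 441/(-351) = 32 - 441*(-1/351) = 32 + 49/39 = 1297/39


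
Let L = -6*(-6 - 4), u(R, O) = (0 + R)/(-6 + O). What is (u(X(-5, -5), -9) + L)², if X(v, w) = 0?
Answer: 3600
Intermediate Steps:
u(R, O) = R/(-6 + O)
L = 60 (L = -6*(-10) = 60)
(u(X(-5, -5), -9) + L)² = (0/(-6 - 9) + 60)² = (0/(-15) + 60)² = (0*(-1/15) + 60)² = (0 + 60)² = 60² = 3600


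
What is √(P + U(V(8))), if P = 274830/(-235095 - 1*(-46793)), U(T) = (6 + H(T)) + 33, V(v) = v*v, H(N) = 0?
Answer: √332774261574/94151 ≈ 6.1270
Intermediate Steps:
V(v) = v²
U(T) = 39 (U(T) = (6 + 0) + 33 = 6 + 33 = 39)
P = -137415/94151 (P = 274830/(-235095 + 46793) = 274830/(-188302) = 274830*(-1/188302) = -137415/94151 ≈ -1.4595)
√(P + U(V(8))) = √(-137415/94151 + 39) = √(3534474/94151) = √332774261574/94151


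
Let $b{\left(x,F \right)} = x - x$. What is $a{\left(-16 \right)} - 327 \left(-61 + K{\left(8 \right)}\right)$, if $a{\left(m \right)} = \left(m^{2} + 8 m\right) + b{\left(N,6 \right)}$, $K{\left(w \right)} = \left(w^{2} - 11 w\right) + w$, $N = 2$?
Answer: $25307$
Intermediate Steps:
$K{\left(w \right)} = w^{2} - 10 w$
$b{\left(x,F \right)} = 0$
$a{\left(m \right)} = m^{2} + 8 m$ ($a{\left(m \right)} = \left(m^{2} + 8 m\right) + 0 = m^{2} + 8 m$)
$a{\left(-16 \right)} - 327 \left(-61 + K{\left(8 \right)}\right) = - 16 \left(8 - 16\right) - 327 \left(-61 + 8 \left(-10 + 8\right)\right) = \left(-16\right) \left(-8\right) - 327 \left(-61 + 8 \left(-2\right)\right) = 128 - 327 \left(-61 - 16\right) = 128 - -25179 = 128 + 25179 = 25307$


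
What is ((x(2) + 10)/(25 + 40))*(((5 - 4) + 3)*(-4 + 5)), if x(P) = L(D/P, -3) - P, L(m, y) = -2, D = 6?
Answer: 24/65 ≈ 0.36923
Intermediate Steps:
x(P) = -2 - P
((x(2) + 10)/(25 + 40))*(((5 - 4) + 3)*(-4 + 5)) = (((-2 - 1*2) + 10)/(25 + 40))*(((5 - 4) + 3)*(-4 + 5)) = (((-2 - 2) + 10)/65)*((1 + 3)*1) = ((-4 + 10)*(1/65))*(4*1) = (6*(1/65))*4 = (6/65)*4 = 24/65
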